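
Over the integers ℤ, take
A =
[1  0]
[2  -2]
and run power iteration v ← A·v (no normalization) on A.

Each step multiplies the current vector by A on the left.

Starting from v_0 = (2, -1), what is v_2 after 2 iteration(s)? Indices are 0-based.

v_0 = (2, -1).
v_1 = A·v_0 = (2, 6).
v_2 = A·v_1 = (2, -8).

v_2 = (2, -8)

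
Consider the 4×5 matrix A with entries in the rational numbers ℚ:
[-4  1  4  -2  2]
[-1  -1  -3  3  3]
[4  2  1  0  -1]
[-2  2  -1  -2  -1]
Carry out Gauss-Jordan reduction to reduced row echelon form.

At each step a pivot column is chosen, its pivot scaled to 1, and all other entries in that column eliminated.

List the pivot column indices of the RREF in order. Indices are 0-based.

pivot(0,0)=-4: scale R0 → (1, -1/4, -1, 1/2, -1/2)
  clear (1,0): R1 −= (-1)R0 → (0, -5/4, -4, 7/2, 5/2)
  clear (2,0): R2 −= (4)R0 → (0, 3, 5, -2, 1)
  clear (3,0): R3 −= (-2)R0 → (0, 3/2, -3, -1, -2)
pivot(1,1)=-5/4: scale R1 → (0, 1, 16/5, -14/5, -2)
  clear (0,1): R0 −= (-1/4)R1 → (1, 0, -1/5, -1/5, -1)
  clear (2,1): R2 −= (3)R1 → (0, 0, -23/5, 32/5, 7)
  clear (3,1): R3 −= (3/2)R1 → (0, 0, -39/5, 16/5, 1)
pivot(2,2)=-23/5: scale R2 → (0, 0, 1, -32/23, -35/23)
  clear (0,2): R0 −= (-1/5)R2 → (1, 0, 0, -11/23, -30/23)
  clear (1,2): R1 −= (16/5)R2 → (0, 1, 0, 38/23, 66/23)
  clear (3,2): R3 −= (-39/5)R2 → (0, 0, 0, -176/23, -250/23)
pivot(3,3)=-176/23: scale R3 → (0, 0, 0, 1, 125/88)
  clear (0,3): R0 −= (-11/23)R3 → (1, 0, 0, 0, -5/8)
  clear (1,3): R1 −= (38/23)R3 → (0, 1, 0, 0, 23/44)
  clear (2,3): R2 −= (-32/23)R3 → (0, 0, 1, 0, 5/11)

pivot columns: 0, 1, 2, 3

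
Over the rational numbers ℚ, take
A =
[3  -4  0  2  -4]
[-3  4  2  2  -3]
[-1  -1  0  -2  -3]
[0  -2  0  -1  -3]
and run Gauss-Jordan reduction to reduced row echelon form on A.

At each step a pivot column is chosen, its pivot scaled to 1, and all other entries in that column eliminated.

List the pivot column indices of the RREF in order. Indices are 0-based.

pivot columns: 0, 1, 2, 3

[1] R0 /= 3  ⇒  (1, -4/3, 0, 2/3, -4/3)
     R1 -= -3·R0  ⇒  (0, 0, 2, 4, -7)
     R2 -= -1·R0  ⇒  (0, -7/3, 0, -4/3, -13/3)
[2] R1 <-> R2
[2] R1 /= -7/3  ⇒  (0, 1, 0, 4/7, 13/7)
     R0 -= -4/3·R1  ⇒  (1, 0, 0, 10/7, 8/7)
     R3 -= -2·R1  ⇒  (0, 0, 0, 1/7, 5/7)
[3] R2 /= 2  ⇒  (0, 0, 1, 2, -7/2)
[4] R3 /= 1/7  ⇒  (0, 0, 0, 1, 5)
     R0 -= 10/7·R3  ⇒  (1, 0, 0, 0, -6)
     R1 -= 4/7·R3  ⇒  (0, 1, 0, 0, -1)
     R2 -= 2·R3  ⇒  (0, 0, 1, 0, -27/2)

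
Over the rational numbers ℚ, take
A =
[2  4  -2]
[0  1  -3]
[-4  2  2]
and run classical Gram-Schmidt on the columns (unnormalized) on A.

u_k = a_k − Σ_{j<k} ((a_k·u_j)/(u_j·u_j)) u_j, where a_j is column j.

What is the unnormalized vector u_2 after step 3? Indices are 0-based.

Step 1: u_0 = a_0 = (2, 0, -4).
Step 2: u_1 = a_1 − (0)·u_0 = (4, 1, 2).
Step 3: u_2 = a_2 − (-3/5)·u_0 − (-1/3)·u_1 = (8/15, -8/3, 4/15).

u_2 = (8/15, -8/3, 4/15)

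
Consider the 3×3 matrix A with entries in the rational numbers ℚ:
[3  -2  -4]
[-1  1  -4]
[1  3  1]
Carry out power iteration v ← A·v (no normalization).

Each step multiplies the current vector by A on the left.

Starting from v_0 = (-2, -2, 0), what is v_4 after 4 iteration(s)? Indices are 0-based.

v_4 = (-418, -474, 312)

v_0 = (-2, -2, 0).
v_1 = A·v_0 = (-2, 0, -8).
v_2 = A·v_1 = (26, 34, -10).
v_3 = A·v_2 = (50, 48, 118).
v_4 = A·v_3 = (-418, -474, 312).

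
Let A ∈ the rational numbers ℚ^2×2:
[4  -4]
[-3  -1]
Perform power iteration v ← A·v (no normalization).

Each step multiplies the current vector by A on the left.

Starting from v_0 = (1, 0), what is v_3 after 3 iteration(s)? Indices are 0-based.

v_0 = (1, 0).
v_1 = A·v_0 = (4, -3).
v_2 = A·v_1 = (28, -9).
v_3 = A·v_2 = (148, -75).

v_3 = (148, -75)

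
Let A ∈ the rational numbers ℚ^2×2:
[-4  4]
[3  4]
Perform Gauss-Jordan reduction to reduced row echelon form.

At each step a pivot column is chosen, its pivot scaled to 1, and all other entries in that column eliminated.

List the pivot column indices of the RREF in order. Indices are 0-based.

step 1: normalize row 0 (÷-4) = (1, -1)
  row 1: subtract 3×row0 = (0, 7)
step 2: normalize row 1 (÷7) = (0, 1)
  row 0: subtract -1×row1 = (1, 0)

pivot columns: 0, 1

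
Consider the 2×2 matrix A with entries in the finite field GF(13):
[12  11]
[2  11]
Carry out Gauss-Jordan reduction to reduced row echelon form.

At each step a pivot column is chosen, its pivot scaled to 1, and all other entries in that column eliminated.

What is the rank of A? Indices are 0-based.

step 1: normalize row 0 (÷12) = (1, 2)
  row 1: subtract 2×row0 = (0, 7)
step 2: normalize row 1 (÷7) = (0, 1)
  row 0: subtract 2×row1 = (1, 0)

rank = 2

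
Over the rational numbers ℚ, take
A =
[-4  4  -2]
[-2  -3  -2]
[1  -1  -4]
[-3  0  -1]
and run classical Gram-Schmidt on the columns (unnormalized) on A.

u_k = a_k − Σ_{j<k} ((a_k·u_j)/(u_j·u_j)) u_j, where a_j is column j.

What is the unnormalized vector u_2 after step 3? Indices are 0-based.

u_2 = (-810/659, -159/659, -2763/659, 265/659)

Step 1: u_0 = a_0 = (-4, -2, 1, -3).
Step 2: u_1 = a_1 − (-11/30)·u_0 = (38/15, -56/15, -19/30, -11/10).
Step 3: u_2 = a_2 − (11/30)·u_0 − (181/659)·u_1 = (-810/659, -159/659, -2763/659, 265/659).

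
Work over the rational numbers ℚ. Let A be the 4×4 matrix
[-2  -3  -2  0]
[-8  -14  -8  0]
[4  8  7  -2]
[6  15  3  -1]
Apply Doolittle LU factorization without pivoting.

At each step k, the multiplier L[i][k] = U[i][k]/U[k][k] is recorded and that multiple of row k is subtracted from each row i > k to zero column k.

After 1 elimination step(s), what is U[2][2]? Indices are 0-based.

U[2][2] = 3

[col 0] pivot -2
  R1 -= 4*R0 → (0, -2, 0, 0)  (L[1][0] := 4)
  R2 -= -2*R0 → (0, 2, 3, -2)  (L[2][0] := -2)
  R3 -= -3*R0 → (0, 6, -3, -1)  (L[3][0] := -3)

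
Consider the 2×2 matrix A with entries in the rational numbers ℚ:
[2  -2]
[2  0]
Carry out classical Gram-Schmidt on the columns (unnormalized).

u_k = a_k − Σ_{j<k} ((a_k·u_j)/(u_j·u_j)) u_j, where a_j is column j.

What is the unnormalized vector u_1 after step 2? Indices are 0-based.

Step 1: u_0 = a_0 = (2, 2).
Step 2: u_1 = a_1 − (-1/2)·u_0 = (-1, 1).

u_1 = (-1, 1)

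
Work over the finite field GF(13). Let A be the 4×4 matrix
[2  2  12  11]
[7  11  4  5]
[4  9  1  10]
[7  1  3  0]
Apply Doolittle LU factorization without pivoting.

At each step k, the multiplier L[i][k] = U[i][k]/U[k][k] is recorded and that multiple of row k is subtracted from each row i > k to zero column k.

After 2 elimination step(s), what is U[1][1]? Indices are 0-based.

[col 0] pivot 2
  R1 -= 10*R0 → (0, 4, 1, 12)  (L[1][0] := 10)
  R2 -= 2*R0 → (0, 5, 3, 1)  (L[2][0] := 2)
  R3 -= 10*R0 → (0, 7, 0, 7)  (L[3][0] := 10)
[col 1] pivot 4
  R2 -= 11*R1 → (0, 0, 5, 12)  (L[2][1] := 11)
  R3 -= 5*R1 → (0, 0, 8, 12)  (L[3][1] := 5)

U[1][1] = 4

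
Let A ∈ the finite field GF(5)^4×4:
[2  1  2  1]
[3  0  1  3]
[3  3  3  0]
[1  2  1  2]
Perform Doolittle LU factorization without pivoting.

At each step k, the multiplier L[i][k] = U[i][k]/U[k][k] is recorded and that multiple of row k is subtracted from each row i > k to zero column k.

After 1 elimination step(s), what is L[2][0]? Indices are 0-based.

Step 1: pivot at (0,0) is 2.
  row1 ← row1 − (4)·row0  ⇒  L[1][0]=4, U row1=(0, 1, 3, 4)
  row2 ← row2 − (4)·row0  ⇒  L[2][0]=4, U row2=(0, 4, 0, 1)
  row3 ← row3 − (3)·row0  ⇒  L[3][0]=3, U row3=(0, 4, 0, 4)

L[2][0] = 4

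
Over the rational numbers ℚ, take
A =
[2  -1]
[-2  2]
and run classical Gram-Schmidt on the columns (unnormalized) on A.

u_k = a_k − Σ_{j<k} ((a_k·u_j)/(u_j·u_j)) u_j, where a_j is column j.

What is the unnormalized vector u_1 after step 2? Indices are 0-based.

u_1 = (1/2, 1/2)

Step 1: u_0 = a_0 = (2, -2).
Step 2: u_1 = a_1 − (-3/4)·u_0 = (1/2, 1/2).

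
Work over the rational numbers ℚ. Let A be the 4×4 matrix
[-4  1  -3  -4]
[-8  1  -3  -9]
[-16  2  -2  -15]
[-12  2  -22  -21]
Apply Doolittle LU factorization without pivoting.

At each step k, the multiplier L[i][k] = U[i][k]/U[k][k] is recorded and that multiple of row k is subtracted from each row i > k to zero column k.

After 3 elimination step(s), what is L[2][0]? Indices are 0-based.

Step 1: pivot at (0,0) is -4.
  row1 ← row1 − (2)·row0  ⇒  L[1][0]=2, U row1=(0, -1, 3, -1)
  row2 ← row2 − (4)·row0  ⇒  L[2][0]=4, U row2=(0, -2, 10, 1)
  row3 ← row3 − (3)·row0  ⇒  L[3][0]=3, U row3=(0, -1, -13, -9)
Step 2: pivot at (1,1) is -1.
  row2 ← row2 − (2)·row1  ⇒  L[2][1]=2, U row2=(0, 0, 4, 3)
  row3 ← row3 − (1)·row1  ⇒  L[3][1]=1, U row3=(0, 0, -16, -8)
Step 3: pivot at (2,2) is 4.
  row3 ← row3 − (-4)·row2  ⇒  L[3][2]=-4, U row3=(0, 0, 0, 4)

L[2][0] = 4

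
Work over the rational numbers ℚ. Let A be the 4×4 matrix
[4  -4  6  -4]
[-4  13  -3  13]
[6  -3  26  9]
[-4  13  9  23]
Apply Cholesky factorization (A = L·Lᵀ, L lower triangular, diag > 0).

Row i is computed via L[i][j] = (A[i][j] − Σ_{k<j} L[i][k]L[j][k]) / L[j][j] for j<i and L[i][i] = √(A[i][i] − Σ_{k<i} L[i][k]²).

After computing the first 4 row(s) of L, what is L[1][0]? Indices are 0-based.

Step 1: L[0][0] = √(4) = 2.
  L[1][0] = (-4) / L[0][0] = -2.
Step 2: L[1][1] = √(9) = 3.
  L[2][0] = (6) / L[0][0] = 3.
  L[2][1] = (3) / L[1][1] = 1.
Step 3: L[2][2] = √(16) = 4.
  L[3][0] = (-4) / L[0][0] = -2.
  L[3][1] = (9) / L[1][1] = 3.
  L[3][2] = (12) / L[2][2] = 3.
Step 4: L[3][3] = √(1) = 1.

L[1][0] = -2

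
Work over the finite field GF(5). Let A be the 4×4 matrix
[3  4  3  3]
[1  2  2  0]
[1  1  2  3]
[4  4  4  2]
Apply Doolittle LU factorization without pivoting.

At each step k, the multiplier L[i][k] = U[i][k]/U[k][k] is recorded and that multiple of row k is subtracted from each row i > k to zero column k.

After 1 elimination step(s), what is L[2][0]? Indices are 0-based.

L[2][0] = 2

Step 1: pivot at (0,0) is 3.
  row1 ← row1 − (2)·row0  ⇒  L[1][0]=2, U row1=(0, 4, 1, 4)
  row2 ← row2 − (2)·row0  ⇒  L[2][0]=2, U row2=(0, 3, 1, 2)
  row3 ← row3 − (3)·row0  ⇒  L[3][0]=3, U row3=(0, 2, 0, 3)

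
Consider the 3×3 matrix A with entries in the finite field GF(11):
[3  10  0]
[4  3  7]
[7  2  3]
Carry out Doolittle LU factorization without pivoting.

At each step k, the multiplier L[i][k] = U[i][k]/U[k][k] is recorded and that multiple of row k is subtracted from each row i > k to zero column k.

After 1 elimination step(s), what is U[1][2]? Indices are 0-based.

U[1][2] = 7

k=0: U[0][0]=3
  eliminate (1,0): mult=5, new row 1: (0, 8, 7); set L[1][0]=5
  eliminate (2,0): mult=6, new row 2: (0, 8, 3); set L[2][0]=6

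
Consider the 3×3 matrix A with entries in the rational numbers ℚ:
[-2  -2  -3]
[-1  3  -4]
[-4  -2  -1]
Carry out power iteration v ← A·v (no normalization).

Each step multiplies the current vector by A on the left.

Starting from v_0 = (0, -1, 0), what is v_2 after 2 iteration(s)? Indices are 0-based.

v_0 = (0, -1, 0).
v_1 = A·v_0 = (2, -3, 2).
v_2 = A·v_1 = (-4, -19, -4).

v_2 = (-4, -19, -4)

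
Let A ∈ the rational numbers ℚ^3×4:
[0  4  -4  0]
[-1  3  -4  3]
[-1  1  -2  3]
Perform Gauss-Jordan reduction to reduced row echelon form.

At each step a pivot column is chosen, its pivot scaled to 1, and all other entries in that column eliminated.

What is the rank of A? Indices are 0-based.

[1] R0 <-> R1
[1] R0 /= -1  ⇒  (1, -3, 4, -3)
     R2 -= -1·R0  ⇒  (0, -2, 2, 0)
[2] R1 /= 4  ⇒  (0, 1, -1, 0)
     R0 -= -3·R1  ⇒  (1, 0, 1, -3)
     R2 -= -2·R1  ⇒  (0, 0, 0, 0)
column 2 empty below row 2
column 3 empty below row 2

rank = 2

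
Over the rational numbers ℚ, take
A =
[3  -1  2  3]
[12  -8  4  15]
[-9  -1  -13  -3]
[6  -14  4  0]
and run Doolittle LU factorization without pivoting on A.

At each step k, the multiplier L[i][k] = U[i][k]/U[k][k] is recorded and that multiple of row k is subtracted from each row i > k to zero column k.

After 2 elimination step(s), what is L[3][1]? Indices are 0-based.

L[3][1] = 3

Step 1: pivot at (0,0) is 3.
  row1 ← row1 − (4)·row0  ⇒  L[1][0]=4, U row1=(0, -4, -4, 3)
  row2 ← row2 − (-3)·row0  ⇒  L[2][0]=-3, U row2=(0, -4, -7, 6)
  row3 ← row3 − (2)·row0  ⇒  L[3][0]=2, U row3=(0, -12, 0, -6)
Step 2: pivot at (1,1) is -4.
  row2 ← row2 − (1)·row1  ⇒  L[2][1]=1, U row2=(0, 0, -3, 3)
  row3 ← row3 − (3)·row1  ⇒  L[3][1]=3, U row3=(0, 0, 12, -15)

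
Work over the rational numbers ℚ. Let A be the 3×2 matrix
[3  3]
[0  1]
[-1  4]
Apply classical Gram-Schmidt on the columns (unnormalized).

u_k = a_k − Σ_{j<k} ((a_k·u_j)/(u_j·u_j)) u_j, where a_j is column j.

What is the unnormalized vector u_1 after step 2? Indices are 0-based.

Step 1: u_0 = a_0 = (3, 0, -1).
Step 2: u_1 = a_1 − (1/2)·u_0 = (3/2, 1, 9/2).

u_1 = (3/2, 1, 9/2)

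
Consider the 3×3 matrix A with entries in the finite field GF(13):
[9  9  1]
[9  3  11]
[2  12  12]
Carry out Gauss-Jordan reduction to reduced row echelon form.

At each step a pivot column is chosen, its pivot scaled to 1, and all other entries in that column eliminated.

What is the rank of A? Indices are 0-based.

pivot(0,0)=9: scale R0 → (1, 1, 3)
  clear (1,0): R1 −= (9)R0 → (0, 7, 10)
  clear (2,0): R2 −= (2)R0 → (0, 10, 6)
pivot(1,1)=7: scale R1 → (0, 1, 7)
  clear (0,1): R0 −= (1)R1 → (1, 0, 9)
  clear (2,1): R2 −= (10)R1 → (0, 0, 1)
pivot(2,2)=1: scale R2 → (0, 0, 1)
  clear (0,2): R0 −= (9)R2 → (1, 0, 0)
  clear (1,2): R1 −= (7)R2 → (0, 1, 0)

rank = 3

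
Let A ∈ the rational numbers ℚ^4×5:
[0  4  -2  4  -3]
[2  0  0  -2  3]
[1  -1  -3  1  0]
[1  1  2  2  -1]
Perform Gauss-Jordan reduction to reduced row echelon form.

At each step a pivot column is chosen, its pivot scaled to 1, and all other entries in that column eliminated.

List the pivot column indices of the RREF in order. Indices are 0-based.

pivot columns: 0, 1, 2, 3

pivot(0,0): swap R0↔R1
pivot(0,0)=2: scale R0 → (1, 0, 0, -1, 3/2)
  clear (2,0): R2 −= (1)R0 → (0, -1, -3, 2, -3/2)
  clear (3,0): R3 −= (1)R0 → (0, 1, 2, 3, -5/2)
pivot(1,1)=4: scale R1 → (0, 1, -1/2, 1, -3/4)
  clear (2,1): R2 −= (-1)R1 → (0, 0, -7/2, 3, -9/4)
  clear (3,1): R3 −= (1)R1 → (0, 0, 5/2, 2, -7/4)
pivot(2,2)=-7/2: scale R2 → (0, 0, 1, -6/7, 9/14)
  clear (1,2): R1 −= (-1/2)R2 → (0, 1, 0, 4/7, -3/7)
  clear (3,2): R3 −= (5/2)R2 → (0, 0, 0, 29/7, -47/14)
pivot(3,3)=29/7: scale R3 → (0, 0, 0, 1, -47/58)
  clear (0,3): R0 −= (-1)R3 → (1, 0, 0, 0, 20/29)
  clear (1,3): R1 −= (4/7)R3 → (0, 1, 0, 0, 1/29)
  clear (2,3): R2 −= (-6/7)R3 → (0, 0, 1, 0, -3/58)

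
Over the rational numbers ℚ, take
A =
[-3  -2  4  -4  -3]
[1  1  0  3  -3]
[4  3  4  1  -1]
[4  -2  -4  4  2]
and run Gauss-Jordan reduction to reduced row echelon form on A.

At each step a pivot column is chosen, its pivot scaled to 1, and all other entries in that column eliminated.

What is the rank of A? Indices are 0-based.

[1] R0 /= -3  ⇒  (1, 2/3, -4/3, 4/3, 1)
     R1 -= 1·R0  ⇒  (0, 1/3, 4/3, 5/3, -4)
     R2 -= 4·R0  ⇒  (0, 1/3, 28/3, -13/3, -5)
     R3 -= 4·R0  ⇒  (0, -14/3, 4/3, -4/3, -2)
[2] R1 /= 1/3  ⇒  (0, 1, 4, 5, -12)
     R0 -= 2/3·R1  ⇒  (1, 0, -4, -2, 9)
     R2 -= 1/3·R1  ⇒  (0, 0, 8, -6, -1)
     R3 -= -14/3·R1  ⇒  (0, 0, 20, 22, -58)
[3] R2 /= 8  ⇒  (0, 0, 1, -3/4, -1/8)
     R0 -= -4·R2  ⇒  (1, 0, 0, -5, 17/2)
     R1 -= 4·R2  ⇒  (0, 1, 0, 8, -23/2)
     R3 -= 20·R2  ⇒  (0, 0, 0, 37, -111/2)
[4] R3 /= 37  ⇒  (0, 0, 0, 1, -3/2)
     R0 -= -5·R3  ⇒  (1, 0, 0, 0, 1)
     R1 -= 8·R3  ⇒  (0, 1, 0, 0, 1/2)
     R2 -= -3/4·R3  ⇒  (0, 0, 1, 0, -5/4)

rank = 4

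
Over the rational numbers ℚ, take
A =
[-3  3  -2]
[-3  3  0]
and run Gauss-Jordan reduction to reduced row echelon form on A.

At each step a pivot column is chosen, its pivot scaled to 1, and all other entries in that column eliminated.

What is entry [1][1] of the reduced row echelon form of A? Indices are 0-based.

step 1: normalize row 0 (÷-3) = (1, -1, 2/3)
  row 1: subtract -3×row0 = (0, 0, 2)
skip col 1 (zero from row 1)
step 2: normalize row 1 (÷2) = (0, 0, 1)
  row 0: subtract 2/3×row1 = (1, -1, 0)

M[1][1] = 0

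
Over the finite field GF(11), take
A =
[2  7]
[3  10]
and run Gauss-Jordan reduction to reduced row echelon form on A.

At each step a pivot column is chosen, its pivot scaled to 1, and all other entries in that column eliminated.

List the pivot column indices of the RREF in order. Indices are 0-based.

step 1: normalize row 0 (÷2) = (1, 9)
  row 1: subtract 3×row0 = (0, 5)
step 2: normalize row 1 (÷5) = (0, 1)
  row 0: subtract 9×row1 = (1, 0)

pivot columns: 0, 1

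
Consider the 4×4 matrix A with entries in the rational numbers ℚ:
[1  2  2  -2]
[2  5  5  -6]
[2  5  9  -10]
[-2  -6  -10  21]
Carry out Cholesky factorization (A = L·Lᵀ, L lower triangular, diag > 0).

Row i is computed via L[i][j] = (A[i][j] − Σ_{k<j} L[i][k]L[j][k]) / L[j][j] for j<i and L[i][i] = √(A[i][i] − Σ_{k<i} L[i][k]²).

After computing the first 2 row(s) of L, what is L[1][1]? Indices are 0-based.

Step 1: L[0][0] = √(1) = 1.
  L[1][0] = (2) / L[0][0] = 2.
Step 2: L[1][1] = √(1) = 1.

L[1][1] = 1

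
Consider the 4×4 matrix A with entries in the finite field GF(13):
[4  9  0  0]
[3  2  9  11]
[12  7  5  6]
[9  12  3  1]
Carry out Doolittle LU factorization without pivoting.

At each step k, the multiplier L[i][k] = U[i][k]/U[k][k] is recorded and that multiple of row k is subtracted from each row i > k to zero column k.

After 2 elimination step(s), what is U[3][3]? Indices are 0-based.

U[3][3] = 12

[col 0] pivot 4
  R1 -= 4*R0 → (0, 5, 9, 11)  (L[1][0] := 4)
  R2 -= 3*R0 → (0, 6, 5, 6)  (L[2][0] := 3)
  R3 -= 12*R0 → (0, 8, 3, 1)  (L[3][0] := 12)
[col 1] pivot 5
  R2 -= 9*R1 → (0, 0, 2, 11)  (L[2][1] := 9)
  R3 -= 12*R1 → (0, 0, 12, 12)  (L[3][1] := 12)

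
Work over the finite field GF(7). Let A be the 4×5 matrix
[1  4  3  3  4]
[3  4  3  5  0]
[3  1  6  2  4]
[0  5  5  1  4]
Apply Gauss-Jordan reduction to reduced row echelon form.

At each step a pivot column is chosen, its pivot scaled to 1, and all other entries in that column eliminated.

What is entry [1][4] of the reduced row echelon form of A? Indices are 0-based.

M[1][4] = 5

[1] R0 /= 1  ⇒  (1, 4, 3, 3, 4)
     R1 -= 3·R0  ⇒  (0, 6, 1, 3, 2)
     R2 -= 3·R0  ⇒  (0, 3, 4, 0, 6)
[2] R1 /= 6  ⇒  (0, 1, 6, 4, 5)
     R0 -= 4·R1  ⇒  (1, 0, 0, 1, 5)
     R2 -= 3·R1  ⇒  (0, 0, 0, 2, 5)
     R3 -= 5·R1  ⇒  (0, 0, 3, 2, 0)
[3] R2 <-> R3
[3] R2 /= 3  ⇒  (0, 0, 1, 3, 0)
     R1 -= 6·R2  ⇒  (0, 1, 0, 0, 5)
[4] R3 /= 2  ⇒  (0, 0, 0, 1, 6)
     R0 -= 1·R3  ⇒  (1, 0, 0, 0, 6)
     R2 -= 3·R3  ⇒  (0, 0, 1, 0, 3)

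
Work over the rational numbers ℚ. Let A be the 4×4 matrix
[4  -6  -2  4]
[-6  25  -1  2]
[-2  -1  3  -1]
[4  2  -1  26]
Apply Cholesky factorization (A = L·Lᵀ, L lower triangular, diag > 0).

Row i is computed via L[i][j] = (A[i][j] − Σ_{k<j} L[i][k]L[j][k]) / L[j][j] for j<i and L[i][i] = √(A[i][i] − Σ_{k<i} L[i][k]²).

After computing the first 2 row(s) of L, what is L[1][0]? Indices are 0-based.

L[1][0] = -3

Step 1: L[0][0] = √(4) = 2.
  L[1][0] = (-6) / L[0][0] = -3.
Step 2: L[1][1] = √(16) = 4.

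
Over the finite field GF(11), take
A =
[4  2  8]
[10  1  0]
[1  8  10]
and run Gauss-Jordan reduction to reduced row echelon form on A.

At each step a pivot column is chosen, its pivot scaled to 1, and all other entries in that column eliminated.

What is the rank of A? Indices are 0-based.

rank = 3

step 1: normalize row 0 (÷4) = (1, 6, 2)
  row 1: subtract 10×row0 = (0, 7, 2)
  row 2: subtract 1×row0 = (0, 2, 8)
step 2: normalize row 1 (÷7) = (0, 1, 5)
  row 0: subtract 6×row1 = (1, 0, 5)
  row 2: subtract 2×row1 = (0, 0, 9)
step 3: normalize row 2 (÷9) = (0, 0, 1)
  row 0: subtract 5×row2 = (1, 0, 0)
  row 1: subtract 5×row2 = (0, 1, 0)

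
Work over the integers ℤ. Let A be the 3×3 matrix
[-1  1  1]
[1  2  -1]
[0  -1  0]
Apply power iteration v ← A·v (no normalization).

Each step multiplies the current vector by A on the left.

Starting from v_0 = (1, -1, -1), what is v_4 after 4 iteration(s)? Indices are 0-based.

v_0 = (1, -1, -1).
v_1 = A·v_0 = (-3, 0, 1).
v_2 = A·v_1 = (4, -4, 0).
v_3 = A·v_2 = (-8, -4, 4).
v_4 = A·v_3 = (8, -20, 4).

v_4 = (8, -20, 4)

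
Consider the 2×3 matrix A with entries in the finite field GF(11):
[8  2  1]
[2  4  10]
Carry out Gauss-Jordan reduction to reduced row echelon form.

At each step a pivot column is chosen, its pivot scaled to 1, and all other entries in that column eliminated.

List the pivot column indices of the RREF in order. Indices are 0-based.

pivot columns: 0, 1

[1] R0 /= 8  ⇒  (1, 3, 7)
     R1 -= 2·R0  ⇒  (0, 9, 7)
[2] R1 /= 9  ⇒  (0, 1, 2)
     R0 -= 3·R1  ⇒  (1, 0, 1)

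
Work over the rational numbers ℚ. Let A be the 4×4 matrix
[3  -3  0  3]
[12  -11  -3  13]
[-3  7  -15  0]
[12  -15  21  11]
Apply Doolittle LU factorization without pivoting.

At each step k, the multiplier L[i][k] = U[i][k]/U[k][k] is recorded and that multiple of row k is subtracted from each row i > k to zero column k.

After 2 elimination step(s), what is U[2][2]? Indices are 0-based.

U[2][2] = -3

[col 0] pivot 3
  R1 -= 4*R0 → (0, 1, -3, 1)  (L[1][0] := 4)
  R2 -= -1*R0 → (0, 4, -15, 3)  (L[2][0] := -1)
  R3 -= 4*R0 → (0, -3, 21, -1)  (L[3][0] := 4)
[col 1] pivot 1
  R2 -= 4*R1 → (0, 0, -3, -1)  (L[2][1] := 4)
  R3 -= -3*R1 → (0, 0, 12, 2)  (L[3][1] := -3)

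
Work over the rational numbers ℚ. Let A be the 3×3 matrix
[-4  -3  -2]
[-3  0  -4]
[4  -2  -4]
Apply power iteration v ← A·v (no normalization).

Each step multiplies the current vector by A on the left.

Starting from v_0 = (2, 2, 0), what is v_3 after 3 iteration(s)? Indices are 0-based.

v_0 = (2, 2, 0).
v_1 = A·v_0 = (-14, -6, 4).
v_2 = A·v_1 = (66, 26, -60).
v_3 = A·v_2 = (-222, 42, 452).

v_3 = (-222, 42, 452)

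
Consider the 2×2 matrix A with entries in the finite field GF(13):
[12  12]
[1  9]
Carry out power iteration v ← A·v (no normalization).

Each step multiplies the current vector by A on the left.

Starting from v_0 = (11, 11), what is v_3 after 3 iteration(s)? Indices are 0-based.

v_3 = (4, 5)

v_0 = (11, 11).
v_1 = A·v_0 = (4, 6).
v_2 = A·v_1 = (3, 6).
v_3 = A·v_2 = (4, 5).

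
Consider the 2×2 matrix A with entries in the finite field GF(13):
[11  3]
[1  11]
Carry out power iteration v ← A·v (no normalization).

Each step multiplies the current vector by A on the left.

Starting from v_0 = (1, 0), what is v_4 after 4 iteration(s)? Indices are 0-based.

v_0 = (1, 0).
v_1 = A·v_0 = (11, 1).
v_2 = A·v_1 = (7, 9).
v_3 = A·v_2 = (0, 2).
v_4 = A·v_3 = (6, 9).

v_4 = (6, 9)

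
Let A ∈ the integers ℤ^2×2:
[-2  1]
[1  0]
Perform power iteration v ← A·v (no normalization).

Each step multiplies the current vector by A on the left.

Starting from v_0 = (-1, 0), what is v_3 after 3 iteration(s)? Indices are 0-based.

v_0 = (-1, 0).
v_1 = A·v_0 = (2, -1).
v_2 = A·v_1 = (-5, 2).
v_3 = A·v_2 = (12, -5).

v_3 = (12, -5)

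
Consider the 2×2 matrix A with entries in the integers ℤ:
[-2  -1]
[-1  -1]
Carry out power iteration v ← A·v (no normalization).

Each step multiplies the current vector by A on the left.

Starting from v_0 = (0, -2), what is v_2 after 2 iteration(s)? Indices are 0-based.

v_0 = (0, -2).
v_1 = A·v_0 = (2, 2).
v_2 = A·v_1 = (-6, -4).

v_2 = (-6, -4)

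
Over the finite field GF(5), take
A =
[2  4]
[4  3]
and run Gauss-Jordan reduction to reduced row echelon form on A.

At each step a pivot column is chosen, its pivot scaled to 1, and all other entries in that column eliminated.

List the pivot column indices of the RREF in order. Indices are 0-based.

pivot columns: 0

[1] R0 /= 2  ⇒  (1, 2)
     R1 -= 4·R0  ⇒  (0, 0)
column 1 empty below row 1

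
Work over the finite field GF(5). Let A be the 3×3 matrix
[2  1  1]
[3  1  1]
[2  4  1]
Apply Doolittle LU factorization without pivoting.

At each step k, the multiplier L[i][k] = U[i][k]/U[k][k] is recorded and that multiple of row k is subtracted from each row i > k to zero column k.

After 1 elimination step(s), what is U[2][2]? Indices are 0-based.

U[2][2] = 0

Step 1: pivot at (0,0) is 2.
  row1 ← row1 − (4)·row0  ⇒  L[1][0]=4, U row1=(0, 2, 2)
  row2 ← row2 − (1)·row0  ⇒  L[2][0]=1, U row2=(0, 3, 0)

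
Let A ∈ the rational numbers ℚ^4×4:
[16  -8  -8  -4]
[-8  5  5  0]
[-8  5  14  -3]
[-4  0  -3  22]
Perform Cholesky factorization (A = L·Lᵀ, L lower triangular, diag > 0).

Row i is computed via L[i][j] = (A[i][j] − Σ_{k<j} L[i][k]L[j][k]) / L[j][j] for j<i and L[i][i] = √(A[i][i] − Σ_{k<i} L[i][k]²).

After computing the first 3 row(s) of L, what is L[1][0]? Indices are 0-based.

Step 1: L[0][0] = √(16) = 4.
  L[1][0] = (-8) / L[0][0] = -2.
Step 2: L[1][1] = √(1) = 1.
  L[2][0] = (-8) / L[0][0] = -2.
  L[2][1] = (1) / L[1][1] = 1.
Step 3: L[2][2] = √(9) = 3.

L[1][0] = -2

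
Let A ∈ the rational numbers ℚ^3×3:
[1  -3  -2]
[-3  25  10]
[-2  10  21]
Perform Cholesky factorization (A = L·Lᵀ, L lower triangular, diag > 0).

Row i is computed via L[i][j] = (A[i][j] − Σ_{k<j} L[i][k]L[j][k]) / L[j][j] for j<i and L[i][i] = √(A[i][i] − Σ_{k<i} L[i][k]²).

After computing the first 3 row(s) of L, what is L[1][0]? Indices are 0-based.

Step 1: L[0][0] = √(1) = 1.
  L[1][0] = (-3) / L[0][0] = -3.
Step 2: L[1][1] = √(16) = 4.
  L[2][0] = (-2) / L[0][0] = -2.
  L[2][1] = (4) / L[1][1] = 1.
Step 3: L[2][2] = √(16) = 4.

L[1][0] = -3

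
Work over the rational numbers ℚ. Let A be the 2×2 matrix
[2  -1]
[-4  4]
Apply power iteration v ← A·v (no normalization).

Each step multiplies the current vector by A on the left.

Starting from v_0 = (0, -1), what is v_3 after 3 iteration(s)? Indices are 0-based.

v_3 = (32, -104)

v_0 = (0, -1).
v_1 = A·v_0 = (1, -4).
v_2 = A·v_1 = (6, -20).
v_3 = A·v_2 = (32, -104).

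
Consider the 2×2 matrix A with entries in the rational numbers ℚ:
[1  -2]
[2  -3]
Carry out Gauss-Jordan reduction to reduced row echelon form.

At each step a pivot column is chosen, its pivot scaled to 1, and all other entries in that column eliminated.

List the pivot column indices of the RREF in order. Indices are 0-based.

step 1: normalize row 0 (÷1) = (1, -2)
  row 1: subtract 2×row0 = (0, 1)
step 2: normalize row 1 (÷1) = (0, 1)
  row 0: subtract -2×row1 = (1, 0)

pivot columns: 0, 1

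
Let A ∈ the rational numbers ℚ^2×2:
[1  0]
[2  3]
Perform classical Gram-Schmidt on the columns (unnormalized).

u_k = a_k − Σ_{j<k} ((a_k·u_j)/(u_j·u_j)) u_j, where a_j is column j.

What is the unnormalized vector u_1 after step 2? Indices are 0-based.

Step 1: u_0 = a_0 = (1, 2).
Step 2: u_1 = a_1 − (6/5)·u_0 = (-6/5, 3/5).

u_1 = (-6/5, 3/5)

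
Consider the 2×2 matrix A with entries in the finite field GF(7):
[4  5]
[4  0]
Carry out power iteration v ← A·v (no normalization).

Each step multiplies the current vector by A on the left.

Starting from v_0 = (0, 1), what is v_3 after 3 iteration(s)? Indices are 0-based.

v_0 = (0, 1).
v_1 = A·v_0 = (5, 0).
v_2 = A·v_1 = (6, 6).
v_3 = A·v_2 = (5, 3).

v_3 = (5, 3)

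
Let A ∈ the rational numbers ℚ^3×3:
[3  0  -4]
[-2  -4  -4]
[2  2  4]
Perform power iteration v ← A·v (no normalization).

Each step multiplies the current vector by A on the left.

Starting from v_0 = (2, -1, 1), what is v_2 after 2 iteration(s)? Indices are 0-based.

v_0 = (2, -1, 1).
v_1 = A·v_0 = (2, -4, 6).
v_2 = A·v_1 = (-18, -12, 20).

v_2 = (-18, -12, 20)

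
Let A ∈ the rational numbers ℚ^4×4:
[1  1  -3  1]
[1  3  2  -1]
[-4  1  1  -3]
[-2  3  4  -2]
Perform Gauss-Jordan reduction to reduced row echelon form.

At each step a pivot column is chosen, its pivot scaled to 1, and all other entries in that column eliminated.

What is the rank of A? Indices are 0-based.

pivot(0,0)=1: scale R0 → (1, 1, -3, 1)
  clear (1,0): R1 −= (1)R0 → (0, 2, 5, -2)
  clear (2,0): R2 −= (-4)R0 → (0, 5, -11, 1)
  clear (3,0): R3 −= (-2)R0 → (0, 5, -2, 0)
pivot(1,1)=2: scale R1 → (0, 1, 5/2, -1)
  clear (0,1): R0 −= (1)R1 → (1, 0, -11/2, 2)
  clear (2,1): R2 −= (5)R1 → (0, 0, -47/2, 6)
  clear (3,1): R3 −= (5)R1 → (0, 0, -29/2, 5)
pivot(2,2)=-47/2: scale R2 → (0, 0, 1, -12/47)
  clear (0,2): R0 −= (-11/2)R2 → (1, 0, 0, 28/47)
  clear (1,2): R1 −= (5/2)R2 → (0, 1, 0, -17/47)
  clear (3,2): R3 −= (-29/2)R2 → (0, 0, 0, 61/47)
pivot(3,3)=61/47: scale R3 → (0, 0, 0, 1)
  clear (0,3): R0 −= (28/47)R3 → (1, 0, 0, 0)
  clear (1,3): R1 −= (-17/47)R3 → (0, 1, 0, 0)
  clear (2,3): R2 −= (-12/47)R3 → (0, 0, 1, 0)

rank = 4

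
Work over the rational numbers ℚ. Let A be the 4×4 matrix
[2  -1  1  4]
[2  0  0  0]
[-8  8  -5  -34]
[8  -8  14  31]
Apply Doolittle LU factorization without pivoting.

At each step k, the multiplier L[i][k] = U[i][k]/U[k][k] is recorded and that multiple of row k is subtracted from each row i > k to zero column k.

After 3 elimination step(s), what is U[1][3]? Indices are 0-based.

Step 1: pivot at (0,0) is 2.
  row1 ← row1 − (1)·row0  ⇒  L[1][0]=1, U row1=(0, 1, -1, -4)
  row2 ← row2 − (-4)·row0  ⇒  L[2][0]=-4, U row2=(0, 4, -1, -18)
  row3 ← row3 − (4)·row0  ⇒  L[3][0]=4, U row3=(0, -4, 10, 15)
Step 2: pivot at (1,1) is 1.
  row2 ← row2 − (4)·row1  ⇒  L[2][1]=4, U row2=(0, 0, 3, -2)
  row3 ← row3 − (-4)·row1  ⇒  L[3][1]=-4, U row3=(0, 0, 6, -1)
Step 3: pivot at (2,2) is 3.
  row3 ← row3 − (2)·row2  ⇒  L[3][2]=2, U row3=(0, 0, 0, 3)

U[1][3] = -4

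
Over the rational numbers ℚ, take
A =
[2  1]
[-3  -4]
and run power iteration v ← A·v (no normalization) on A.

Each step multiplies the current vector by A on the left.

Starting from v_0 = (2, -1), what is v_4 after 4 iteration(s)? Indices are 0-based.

v_0 = (2, -1).
v_1 = A·v_0 = (3, -2).
v_2 = A·v_1 = (4, -1).
v_3 = A·v_2 = (7, -8).
v_4 = A·v_3 = (6, 11).

v_4 = (6, 11)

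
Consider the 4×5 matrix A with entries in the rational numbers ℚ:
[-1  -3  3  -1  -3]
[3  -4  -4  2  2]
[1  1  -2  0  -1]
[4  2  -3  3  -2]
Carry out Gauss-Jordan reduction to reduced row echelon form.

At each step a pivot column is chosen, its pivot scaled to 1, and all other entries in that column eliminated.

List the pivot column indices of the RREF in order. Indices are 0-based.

pivot columns: 0, 1, 2, 3

pivot(0,0)=-1: scale R0 → (1, 3, -3, 1, 3)
  clear (1,0): R1 −= (3)R0 → (0, -13, 5, -1, -7)
  clear (2,0): R2 −= (1)R0 → (0, -2, 1, -1, -4)
  clear (3,0): R3 −= (4)R0 → (0, -10, 9, -1, -14)
pivot(1,1)=-13: scale R1 → (0, 1, -5/13, 1/13, 7/13)
  clear (0,1): R0 −= (3)R1 → (1, 0, -24/13, 10/13, 18/13)
  clear (2,1): R2 −= (-2)R1 → (0, 0, 3/13, -11/13, -38/13)
  clear (3,1): R3 −= (-10)R1 → (0, 0, 67/13, -3/13, -112/13)
pivot(2,2)=3/13: scale R2 → (0, 0, 1, -11/3, -38/3)
  clear (0,2): R0 −= (-24/13)R2 → (1, 0, 0, -6, -22)
  clear (1,2): R1 −= (-5/13)R2 → (0, 1, 0, -4/3, -13/3)
  clear (3,2): R3 −= (67/13)R2 → (0, 0, 0, 56/3, 170/3)
pivot(3,3)=56/3: scale R3 → (0, 0, 0, 1, 85/28)
  clear (0,3): R0 −= (-6)R3 → (1, 0, 0, 0, -53/14)
  clear (1,3): R1 −= (-4/3)R3 → (0, 1, 0, 0, -2/7)
  clear (2,3): R2 −= (-11/3)R3 → (0, 0, 1, 0, -43/28)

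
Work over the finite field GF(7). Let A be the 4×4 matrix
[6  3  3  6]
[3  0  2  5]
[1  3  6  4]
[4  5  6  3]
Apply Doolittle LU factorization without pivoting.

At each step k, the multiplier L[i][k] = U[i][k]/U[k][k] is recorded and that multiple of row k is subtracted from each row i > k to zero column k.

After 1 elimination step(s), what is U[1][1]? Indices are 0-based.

U[1][1] = 2

k=0: U[0][0]=6
  eliminate (1,0): mult=4, new row 1: (0, 2, 4, 2); set L[1][0]=4
  eliminate (2,0): mult=6, new row 2: (0, 6, 2, 3); set L[2][0]=6
  eliminate (3,0): mult=3, new row 3: (0, 3, 4, 6); set L[3][0]=3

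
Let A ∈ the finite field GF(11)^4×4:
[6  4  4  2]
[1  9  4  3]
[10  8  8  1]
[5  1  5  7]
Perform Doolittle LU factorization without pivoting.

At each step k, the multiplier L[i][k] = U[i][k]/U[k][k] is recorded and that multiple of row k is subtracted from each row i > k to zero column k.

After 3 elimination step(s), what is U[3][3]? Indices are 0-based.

Step 1: pivot at (0,0) is 6.
  row1 ← row1 − (2)·row0  ⇒  L[1][0]=2, U row1=(0, 1, 7, 10)
  row2 ← row2 − (9)·row0  ⇒  L[2][0]=9, U row2=(0, 5, 5, 5)
  row3 ← row3 − (10)·row0  ⇒  L[3][0]=10, U row3=(0, 5, 9, 9)
Step 2: pivot at (1,1) is 1.
  row2 ← row2 − (5)·row1  ⇒  L[2][1]=5, U row2=(0, 0, 3, 10)
  row3 ← row3 − (5)·row1  ⇒  L[3][1]=5, U row3=(0, 0, 7, 3)
Step 3: pivot at (2,2) is 3.
  row3 ← row3 − (6)·row2  ⇒  L[3][2]=6, U row3=(0, 0, 0, 9)

U[3][3] = 9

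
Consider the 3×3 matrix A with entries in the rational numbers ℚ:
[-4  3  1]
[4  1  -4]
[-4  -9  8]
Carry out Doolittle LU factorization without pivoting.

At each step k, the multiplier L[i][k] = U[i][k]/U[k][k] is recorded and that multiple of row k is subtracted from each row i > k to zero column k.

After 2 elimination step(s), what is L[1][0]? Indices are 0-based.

L[1][0] = -1

[col 0] pivot -4
  R1 -= -1*R0 → (0, 4, -3)  (L[1][0] := -1)
  R2 -= 1*R0 → (0, -12, 7)  (L[2][0] := 1)
[col 1] pivot 4
  R2 -= -3*R1 → (0, 0, -2)  (L[2][1] := -3)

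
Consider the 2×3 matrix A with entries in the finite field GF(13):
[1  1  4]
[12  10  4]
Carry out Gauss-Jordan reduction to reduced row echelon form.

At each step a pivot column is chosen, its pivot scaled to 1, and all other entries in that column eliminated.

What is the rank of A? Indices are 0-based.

pivot(0,0)=1: scale R0 → (1, 1, 4)
  clear (1,0): R1 −= (12)R0 → (0, 11, 8)
pivot(1,1)=11: scale R1 → (0, 1, 9)
  clear (0,1): R0 −= (1)R1 → (1, 0, 8)

rank = 2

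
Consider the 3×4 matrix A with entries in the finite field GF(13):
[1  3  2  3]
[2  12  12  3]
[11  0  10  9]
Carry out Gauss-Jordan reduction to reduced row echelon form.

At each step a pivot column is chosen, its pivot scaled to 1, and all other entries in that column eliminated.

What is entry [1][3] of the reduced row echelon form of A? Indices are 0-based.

[1] R0 /= 1  ⇒  (1, 3, 2, 3)
     R1 -= 2·R0  ⇒  (0, 6, 8, 10)
     R2 -= 11·R0  ⇒  (0, 6, 1, 2)
[2] R1 /= 6  ⇒  (0, 1, 10, 6)
     R0 -= 3·R1  ⇒  (1, 0, 11, 11)
     R2 -= 6·R1  ⇒  (0, 0, 6, 5)
[3] R2 /= 6  ⇒  (0, 0, 1, 3)
     R0 -= 11·R2  ⇒  (1, 0, 0, 4)
     R1 -= 10·R2  ⇒  (0, 1, 0, 2)

M[1][3] = 2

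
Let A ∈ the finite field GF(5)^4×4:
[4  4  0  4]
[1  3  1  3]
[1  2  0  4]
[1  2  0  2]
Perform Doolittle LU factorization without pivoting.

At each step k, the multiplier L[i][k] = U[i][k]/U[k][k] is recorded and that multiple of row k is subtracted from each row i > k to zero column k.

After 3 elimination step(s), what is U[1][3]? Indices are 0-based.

U[1][3] = 2

[col 0] pivot 4
  R1 -= 4*R0 → (0, 2, 1, 2)  (L[1][0] := 4)
  R2 -= 4*R0 → (0, 1, 0, 3)  (L[2][0] := 4)
  R3 -= 4*R0 → (0, 1, 0, 1)  (L[3][0] := 4)
[col 1] pivot 2
  R2 -= 3*R1 → (0, 0, 2, 2)  (L[2][1] := 3)
  R3 -= 3*R1 → (0, 0, 2, 0)  (L[3][1] := 3)
[col 2] pivot 2
  R3 -= 1*R2 → (0, 0, 0, 3)  (L[3][2] := 1)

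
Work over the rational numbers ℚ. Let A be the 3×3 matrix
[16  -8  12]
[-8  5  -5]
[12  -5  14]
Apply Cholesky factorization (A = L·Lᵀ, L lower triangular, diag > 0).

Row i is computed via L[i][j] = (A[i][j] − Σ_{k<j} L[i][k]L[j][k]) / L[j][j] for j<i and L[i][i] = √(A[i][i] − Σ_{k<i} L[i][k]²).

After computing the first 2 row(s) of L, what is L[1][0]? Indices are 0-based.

L[1][0] = -2

Step 1: L[0][0] = √(16) = 4.
  L[1][0] = (-8) / L[0][0] = -2.
Step 2: L[1][1] = √(1) = 1.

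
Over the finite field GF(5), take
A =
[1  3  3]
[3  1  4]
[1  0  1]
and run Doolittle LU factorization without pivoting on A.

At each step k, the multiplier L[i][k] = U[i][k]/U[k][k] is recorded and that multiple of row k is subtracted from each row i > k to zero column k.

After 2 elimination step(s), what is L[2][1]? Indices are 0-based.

Step 1: pivot at (0,0) is 1.
  row1 ← row1 − (3)·row0  ⇒  L[1][0]=3, U row1=(0, 2, 0)
  row2 ← row2 − (1)·row0  ⇒  L[2][0]=1, U row2=(0, 2, 3)
Step 2: pivot at (1,1) is 2.
  row2 ← row2 − (1)·row1  ⇒  L[2][1]=1, U row2=(0, 0, 3)

L[2][1] = 1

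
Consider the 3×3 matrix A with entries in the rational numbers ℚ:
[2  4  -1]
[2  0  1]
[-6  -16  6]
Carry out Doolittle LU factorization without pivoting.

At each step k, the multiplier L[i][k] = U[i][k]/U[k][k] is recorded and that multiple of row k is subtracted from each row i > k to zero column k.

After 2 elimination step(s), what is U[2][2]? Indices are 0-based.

U[2][2] = 1

Step 1: pivot at (0,0) is 2.
  row1 ← row1 − (1)·row0  ⇒  L[1][0]=1, U row1=(0, -4, 2)
  row2 ← row2 − (-3)·row0  ⇒  L[2][0]=-3, U row2=(0, -4, 3)
Step 2: pivot at (1,1) is -4.
  row2 ← row2 − (1)·row1  ⇒  L[2][1]=1, U row2=(0, 0, 1)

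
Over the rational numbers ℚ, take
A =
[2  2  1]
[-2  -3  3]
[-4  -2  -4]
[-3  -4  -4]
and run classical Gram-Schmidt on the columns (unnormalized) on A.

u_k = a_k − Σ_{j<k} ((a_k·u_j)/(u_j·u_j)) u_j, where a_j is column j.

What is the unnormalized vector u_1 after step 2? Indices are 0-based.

u_1 = (2/11, -13/11, 18/11, -14/11)

Step 1: u_0 = a_0 = (2, -2, -4, -3).
Step 2: u_1 = a_1 − (10/11)·u_0 = (2/11, -13/11, 18/11, -14/11).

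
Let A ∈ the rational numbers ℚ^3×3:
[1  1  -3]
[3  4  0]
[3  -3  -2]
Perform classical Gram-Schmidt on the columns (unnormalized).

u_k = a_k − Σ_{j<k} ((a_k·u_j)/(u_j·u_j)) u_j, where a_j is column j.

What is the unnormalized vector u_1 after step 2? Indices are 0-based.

u_1 = (15/19, 64/19, -69/19)

Step 1: u_0 = a_0 = (1, 3, 3).
Step 2: u_1 = a_1 − (4/19)·u_0 = (15/19, 64/19, -69/19).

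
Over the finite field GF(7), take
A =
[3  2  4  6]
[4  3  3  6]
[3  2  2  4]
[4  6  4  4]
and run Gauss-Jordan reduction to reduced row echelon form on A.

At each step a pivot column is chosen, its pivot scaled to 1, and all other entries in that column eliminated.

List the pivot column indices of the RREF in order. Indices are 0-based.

pivot columns: 0, 1, 2, 3

pivot(0,0)=3: scale R0 → (1, 3, 6, 2)
  clear (1,0): R1 −= (4)R0 → (0, 5, 0, 5)
  clear (2,0): R2 −= (3)R0 → (0, 0, 5, 5)
  clear (3,0): R3 −= (4)R0 → (0, 1, 1, 3)
pivot(1,1)=5: scale R1 → (0, 1, 0, 1)
  clear (0,1): R0 −= (3)R1 → (1, 0, 6, 6)
  clear (3,1): R3 −= (1)R1 → (0, 0, 1, 2)
pivot(2,2)=5: scale R2 → (0, 0, 1, 1)
  clear (0,2): R0 −= (6)R2 → (1, 0, 0, 0)
  clear (3,2): R3 −= (1)R2 → (0, 0, 0, 1)
pivot(3,3)=1: scale R3 → (0, 0, 0, 1)
  clear (1,3): R1 −= (1)R3 → (0, 1, 0, 0)
  clear (2,3): R2 −= (1)R3 → (0, 0, 1, 0)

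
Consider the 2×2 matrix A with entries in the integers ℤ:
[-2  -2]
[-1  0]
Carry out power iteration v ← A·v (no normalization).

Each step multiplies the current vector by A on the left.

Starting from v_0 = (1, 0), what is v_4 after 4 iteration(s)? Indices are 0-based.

v_0 = (1, 0).
v_1 = A·v_0 = (-2, -1).
v_2 = A·v_1 = (6, 2).
v_3 = A·v_2 = (-16, -6).
v_4 = A·v_3 = (44, 16).

v_4 = (44, 16)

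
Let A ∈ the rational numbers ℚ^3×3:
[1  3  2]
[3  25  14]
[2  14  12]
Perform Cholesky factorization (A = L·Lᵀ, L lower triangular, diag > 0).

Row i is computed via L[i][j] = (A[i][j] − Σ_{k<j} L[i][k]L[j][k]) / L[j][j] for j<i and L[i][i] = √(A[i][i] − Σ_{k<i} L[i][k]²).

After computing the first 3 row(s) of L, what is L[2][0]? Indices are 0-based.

L[2][0] = 2

Step 1: L[0][0] = √(1) = 1.
  L[1][0] = (3) / L[0][0] = 3.
Step 2: L[1][1] = √(16) = 4.
  L[2][0] = (2) / L[0][0] = 2.
  L[2][1] = (8) / L[1][1] = 2.
Step 3: L[2][2] = √(4) = 2.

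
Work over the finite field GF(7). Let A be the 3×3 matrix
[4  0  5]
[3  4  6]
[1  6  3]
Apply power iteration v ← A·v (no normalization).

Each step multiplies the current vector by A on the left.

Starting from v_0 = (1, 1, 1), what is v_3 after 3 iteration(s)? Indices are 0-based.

v_3 = (5, 4, 4)

v_0 = (1, 1, 1).
v_1 = A·v_0 = (2, 6, 3).
v_2 = A·v_1 = (2, 6, 5).
v_3 = A·v_2 = (5, 4, 4).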